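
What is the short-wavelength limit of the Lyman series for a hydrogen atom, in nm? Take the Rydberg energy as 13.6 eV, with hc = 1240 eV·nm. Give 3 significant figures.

91.2 nm

The Lyman series has lower level n_f = 1; the series limit corresponds to n_i → ∞.
ΔE_max = 13.6 × 1 / 1² = 13.60 eV.
λ_min = 1240 / 13.60 = 91.2 nm.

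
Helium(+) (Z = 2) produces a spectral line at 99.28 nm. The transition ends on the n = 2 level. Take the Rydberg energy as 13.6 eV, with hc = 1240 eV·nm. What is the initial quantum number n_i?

n_i = 7

The photon energy is ΔE = hc/λ = 1240 / 99.28 = 12.49 eV.
With Z = 2, ΔE = 54.40 × (1/n_f² − 1/n_i²), so 1/n_f² − 1/n_i² = 0.2296.
With n_f = 2: 1/n_i² = 1/4 − 0.2296 = 0.02041, so n_i ≈ 7.00.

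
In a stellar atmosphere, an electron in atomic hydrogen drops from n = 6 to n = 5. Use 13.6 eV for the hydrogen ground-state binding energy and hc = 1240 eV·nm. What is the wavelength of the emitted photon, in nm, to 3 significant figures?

ΔE = 13.60 × (1/5² − 1/6²) = 13.60 × 0.01222 = 0.1662 eV.
λ = hc/ΔE = 1240 / 0.1662 = 7460 nm.
This line belongs to the Pfund series.

7460 nm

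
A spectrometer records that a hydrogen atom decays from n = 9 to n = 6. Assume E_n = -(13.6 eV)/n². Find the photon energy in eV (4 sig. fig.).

0.2099 eV

E_9 = −13.60/81 = −0.1679 eV and E_6 = −13.60/36 = −0.3778 eV.
The photon energy is |E_9 − E_6| = 0.2099 eV.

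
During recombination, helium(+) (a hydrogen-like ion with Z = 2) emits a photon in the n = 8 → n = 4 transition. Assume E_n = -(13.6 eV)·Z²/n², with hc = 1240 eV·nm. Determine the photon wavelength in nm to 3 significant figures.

486 nm

For Z = 2 the level energies scale as Z², so the effective Rydberg energy is 13.6 × 4 = 54.40 eV.
ΔE = 54.40 × (1/4² − 1/8²) = 54.40 × 0.04688 = 2.550 eV.
λ = hc/ΔE = 1240 / 2.550 = 486 nm.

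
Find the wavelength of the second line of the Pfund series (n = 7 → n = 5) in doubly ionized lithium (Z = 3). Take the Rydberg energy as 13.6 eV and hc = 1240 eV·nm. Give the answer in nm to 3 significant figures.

The Pfund series terminates on n_f = 5; the second line has n_i = 5+2 = 7.
ΔE = 122.4 × (1/5² − 1/7²) = 2.398 eV.
λ = 1240 / 2.398 = 517 nm.

517 nm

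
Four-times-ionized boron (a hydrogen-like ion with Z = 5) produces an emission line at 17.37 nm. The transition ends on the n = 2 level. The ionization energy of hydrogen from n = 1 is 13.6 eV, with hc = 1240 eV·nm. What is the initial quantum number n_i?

The photon energy is ΔE = hc/λ = 1240 / 17.37 = 71.39 eV.
With Z = 5, ΔE = 340.0 × (1/n_f² − 1/n_i²), so 1/n_f² − 1/n_i² = 0.2100.
With n_f = 2: 1/n_i² = 1/4 − 0.2100 = 0.04004, so n_i ≈ 5.00.

n_i = 5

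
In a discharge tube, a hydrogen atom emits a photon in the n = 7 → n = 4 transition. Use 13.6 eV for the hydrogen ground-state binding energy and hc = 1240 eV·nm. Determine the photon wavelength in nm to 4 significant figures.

ΔE = 13.60 × (1/4² − 1/7²) = 13.60 × 0.04209 = 0.5724 eV.
λ = hc/ΔE = 1240 / 0.5724 = 2166 nm.

2166 nm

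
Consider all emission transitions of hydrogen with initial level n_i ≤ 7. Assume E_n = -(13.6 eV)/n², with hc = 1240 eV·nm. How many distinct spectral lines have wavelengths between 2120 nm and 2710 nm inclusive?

Enumerate all n_i → n_f pairs with 1 ≤ n_f < n_i ≤ 7 and compute λ = 1240 / [13.6·1·(1/n_f² − 1/n_i²)].
Lines falling in [2120, 2710] nm: 7→4 (2166 nm), 6→4 (2626 nm).

2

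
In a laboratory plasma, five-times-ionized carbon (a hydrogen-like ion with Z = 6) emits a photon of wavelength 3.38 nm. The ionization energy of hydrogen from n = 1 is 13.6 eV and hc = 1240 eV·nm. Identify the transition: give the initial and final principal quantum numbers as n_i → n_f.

n_i = 2, n_f = 1

The photon energy is ΔE = hc/λ = 1240 / 3.38 = 366.9 eV.
With Z = 6, ΔE = 489.6 × (1/n_f² − 1/n_i²), so 1/n_f² − 1/n_i² = 0.7493.
Trying n_f = 1 gives 1/n_i² = 0.2507, i.e. n_i ≈ 2; this pair matches.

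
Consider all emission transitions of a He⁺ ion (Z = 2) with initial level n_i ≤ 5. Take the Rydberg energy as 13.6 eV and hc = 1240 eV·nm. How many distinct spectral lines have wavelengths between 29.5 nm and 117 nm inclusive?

Enumerate all n_i → n_f pairs with 1 ≤ n_f < n_i ≤ 5 and compute λ = 1240 / [13.6·4·(1/n_f² − 1/n_i²)].
Lines falling in [29.5, 117] nm: 2→1 (30.39 nm), 5→2 (108.5 nm).

2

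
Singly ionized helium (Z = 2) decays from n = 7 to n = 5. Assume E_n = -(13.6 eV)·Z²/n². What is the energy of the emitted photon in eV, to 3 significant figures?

1.07 eV

The Bohr energies scale as Z², so for Z = 2: E_n = −54.40/n² eV.
E_7 = −54.40/49 = −1.110 eV and E_5 = −54.40/25 = −2.176 eV.
The photon energy is |E_7 − E_5| = 1.07 eV.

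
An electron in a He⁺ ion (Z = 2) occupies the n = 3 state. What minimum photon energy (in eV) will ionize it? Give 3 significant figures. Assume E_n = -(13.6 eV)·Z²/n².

E_n = −13.6 Z²/n² = −54.40/n² eV for Z = 2.
E_3 = −54.40/9 = −6.04 eV, so ionization (to E = 0) requires 6.04 eV.

6.04 eV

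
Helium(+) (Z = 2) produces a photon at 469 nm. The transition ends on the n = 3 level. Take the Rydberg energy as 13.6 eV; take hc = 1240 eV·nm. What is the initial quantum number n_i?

The photon energy is ΔE = hc/λ = 1240 / 469 = 2.644 eV.
With Z = 2, ΔE = 54.40 × (1/n_f² − 1/n_i²), so 1/n_f² − 1/n_i² = 0.04860.
With n_f = 3: 1/n_i² = 1/9 − 0.04860 = 0.06251, so n_i ≈ 4.00.

n_i = 4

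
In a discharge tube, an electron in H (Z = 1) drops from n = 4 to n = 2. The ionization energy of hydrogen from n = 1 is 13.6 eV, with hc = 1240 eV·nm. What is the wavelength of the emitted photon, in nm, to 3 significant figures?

486 nm

ΔE = 13.60 × (1/2² − 1/4²) = 13.60 × 0.1875 = 2.550 eV.
λ = hc/ΔE = 1240 / 2.550 = 486 nm.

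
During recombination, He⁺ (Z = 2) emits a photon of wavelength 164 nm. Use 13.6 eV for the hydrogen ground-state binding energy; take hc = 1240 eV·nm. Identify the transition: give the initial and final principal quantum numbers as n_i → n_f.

The photon energy is ΔE = hc/λ = 1240 / 164 = 7.561 eV.
With Z = 2, ΔE = 54.40 × (1/n_f² − 1/n_i²), so 1/n_f² − 1/n_i² = 0.1390.
Trying n_f = 2 gives 1/n_i² = 0.1110, i.e. n_i ≈ 3; this pair matches.

n_i = 3, n_f = 2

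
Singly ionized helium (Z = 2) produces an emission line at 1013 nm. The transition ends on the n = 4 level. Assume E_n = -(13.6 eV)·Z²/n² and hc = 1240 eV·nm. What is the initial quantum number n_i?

n_i = 5

The photon energy is ΔE = hc/λ = 1240 / 1013 = 1.224 eV.
With Z = 2, ΔE = 54.40 × (1/n_f² − 1/n_i²), so 1/n_f² − 1/n_i² = 0.02250.
With n_f = 4: 1/n_i² = 1/16 − 0.02250 = 0.04000, so n_i ≈ 5.00.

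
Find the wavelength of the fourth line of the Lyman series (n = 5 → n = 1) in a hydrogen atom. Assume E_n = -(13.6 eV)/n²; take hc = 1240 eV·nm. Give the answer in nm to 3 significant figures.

95.0 nm

The Lyman series terminates on n_f = 1; the fourth line has n_i = 1+4 = 5.
ΔE = 13.60 × (1/1² − 1/5²) = 13.06 eV.
λ = 1240 / 13.06 = 95.0 nm.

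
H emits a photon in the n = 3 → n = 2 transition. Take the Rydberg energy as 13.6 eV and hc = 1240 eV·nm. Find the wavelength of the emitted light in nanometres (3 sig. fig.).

656 nm

ΔE = 13.60 × (1/2² − 1/3²) = 13.60 × 0.1389 = 1.889 eV.
λ = hc/ΔE = 1240 / 1.889 = 656 nm.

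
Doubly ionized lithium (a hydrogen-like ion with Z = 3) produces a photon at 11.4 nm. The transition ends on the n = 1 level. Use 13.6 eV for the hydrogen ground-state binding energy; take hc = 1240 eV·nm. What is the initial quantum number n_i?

The photon energy is ΔE = hc/λ = 1240 / 11.4 = 108.8 eV.
With Z = 3, ΔE = 122.4 × (1/n_f² − 1/n_i²), so 1/n_f² − 1/n_i² = 0.8887.
With n_f = 1: 1/n_i² = 1/1 − 0.8887 = 0.1113, so n_i ≈ 3.00.

n_i = 3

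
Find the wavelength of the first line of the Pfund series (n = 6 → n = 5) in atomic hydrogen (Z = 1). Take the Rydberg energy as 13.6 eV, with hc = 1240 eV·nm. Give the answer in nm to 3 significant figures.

The Pfund series terminates on n_f = 5; the first line has n_i = 5+1 = 6.
ΔE = 13.60 × (1/5² − 1/6²) = 0.1662 eV.
λ = 1240 / 0.1662 = 7460 nm.

7460 nm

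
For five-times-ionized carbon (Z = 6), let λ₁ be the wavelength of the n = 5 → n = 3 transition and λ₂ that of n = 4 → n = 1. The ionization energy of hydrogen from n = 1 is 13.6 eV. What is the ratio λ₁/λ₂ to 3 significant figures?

13.2

λ ∝ 1/ΔE ∝ 1/(1/n_f² − 1/n_i²), and the Z² and hc factors cancel in the ratio.
λ₁/λ₂ = (1/1² − 1/4²)/(1/3² − 1/5²) = 0.9375/0.07111 = 13.2.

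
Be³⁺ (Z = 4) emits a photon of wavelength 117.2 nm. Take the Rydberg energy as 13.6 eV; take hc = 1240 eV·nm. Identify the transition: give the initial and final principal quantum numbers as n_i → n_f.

n_i = 4, n_f = 3

The photon energy is ΔE = hc/λ = 1240 / 117.2 = 10.58 eV.
With Z = 4, ΔE = 217.6 × (1/n_f² − 1/n_i²), so 1/n_f² − 1/n_i² = 0.04862.
Trying n_f = 3 gives 1/n_i² = 0.06249, i.e. n_i ≈ 4; this pair matches.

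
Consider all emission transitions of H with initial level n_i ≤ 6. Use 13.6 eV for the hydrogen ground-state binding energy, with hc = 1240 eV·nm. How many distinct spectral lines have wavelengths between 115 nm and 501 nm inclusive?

4

Enumerate all n_i → n_f pairs with 1 ≤ n_f < n_i ≤ 6 and compute λ = 1240 / [13.6·1·(1/n_f² − 1/n_i²)].
Lines falling in [115, 501] nm: 2→1 (121.6 nm), 6→2 (410.3 nm), 5→2 (434.2 nm), 4→2 (486.3 nm).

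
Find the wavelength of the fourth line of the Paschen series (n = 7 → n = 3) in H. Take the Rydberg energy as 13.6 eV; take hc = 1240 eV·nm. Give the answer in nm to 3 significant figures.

1010 nm

The Paschen series terminates on n_f = 3; the fourth line has n_i = 3+4 = 7.
ΔE = 13.60 × (1/3² − 1/7²) = 1.234 eV.
λ = 1240 / 1.234 = 1010 nm.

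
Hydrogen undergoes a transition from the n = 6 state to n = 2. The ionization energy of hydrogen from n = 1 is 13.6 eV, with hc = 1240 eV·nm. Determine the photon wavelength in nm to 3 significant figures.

410 nm

ΔE = 13.60 × (1/2² − 1/6²) = 13.60 × 0.2222 = 3.022 eV.
λ = hc/ΔE = 1240 / 3.022 = 410 nm.
This line belongs to the Balmer series.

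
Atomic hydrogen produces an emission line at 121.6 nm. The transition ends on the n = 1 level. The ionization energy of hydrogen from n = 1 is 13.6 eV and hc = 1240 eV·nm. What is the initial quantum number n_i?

n_i = 2

The photon energy is ΔE = hc/λ = 1240 / 121.6 = 10.20 eV.
With Z = 1, ΔE = 13.60 × (1/n_f² − 1/n_i²), so 1/n_f² − 1/n_i² = 0.7498.
With n_f = 1: 1/n_i² = 1/1 − 0.7498 = 0.2502, so n_i ≈ 2.00.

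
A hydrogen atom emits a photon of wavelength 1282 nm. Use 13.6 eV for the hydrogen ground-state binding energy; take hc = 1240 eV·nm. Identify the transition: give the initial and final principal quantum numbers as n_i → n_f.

n_i = 5, n_f = 3

The photon energy is ΔE = hc/λ = 1240 / 1282 = 0.9672 eV.
With Z = 1, ΔE = 13.60 × (1/n_f² − 1/n_i²), so 1/n_f² − 1/n_i² = 0.07112.
Trying n_f = 3 gives 1/n_i² = 0.03999, i.e. n_i ≈ 5; this pair matches.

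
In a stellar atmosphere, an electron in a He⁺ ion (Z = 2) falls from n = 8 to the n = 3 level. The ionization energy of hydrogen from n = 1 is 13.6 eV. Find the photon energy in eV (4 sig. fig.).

The Bohr energies scale as Z², so for Z = 2: E_n = −54.40/n² eV.
E_8 = −54.40/64 = −0.8500 eV and E_3 = −54.40/9 = −6.044 eV.
The photon energy is |E_8 − E_3| = 5.194 eV.

5.194 eV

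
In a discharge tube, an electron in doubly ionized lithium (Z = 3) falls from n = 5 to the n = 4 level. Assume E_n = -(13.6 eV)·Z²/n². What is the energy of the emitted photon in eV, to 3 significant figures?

The Bohr energies scale as Z², so for Z = 3: E_n = −122.4/n² eV.
E_5 = −122.4/25 = −4.896 eV and E_4 = −122.4/16 = −7.650 eV.
The photon energy is |E_5 − E_4| = 2.75 eV.

2.75 eV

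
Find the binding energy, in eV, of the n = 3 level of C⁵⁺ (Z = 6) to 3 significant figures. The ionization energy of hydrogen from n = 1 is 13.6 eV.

E_n = −13.6 Z²/n² = −489.6/n² eV for Z = 6.
E_3 = −489.6/9 = −54.4 eV, so ionization (to E = 0) requires 54.4 eV.

54.4 eV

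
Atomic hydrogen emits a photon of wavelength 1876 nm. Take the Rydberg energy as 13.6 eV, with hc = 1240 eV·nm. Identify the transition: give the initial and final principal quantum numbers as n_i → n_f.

n_i = 4, n_f = 3

The photon energy is ΔE = hc/λ = 1240 / 1876 = 0.6610 eV.
With Z = 1, ΔE = 13.60 × (1/n_f² − 1/n_i²), so 1/n_f² − 1/n_i² = 0.04860.
Trying n_f = 3 gives 1/n_i² = 0.06251, i.e. n_i ≈ 4; this pair matches.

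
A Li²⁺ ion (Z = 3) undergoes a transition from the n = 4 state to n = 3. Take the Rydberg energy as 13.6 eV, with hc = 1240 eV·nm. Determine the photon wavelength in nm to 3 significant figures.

208 nm

For Z = 3 the level energies scale as Z², so the effective Rydberg energy is 13.6 × 9 = 122.4 eV.
ΔE = 122.4 × (1/3² − 1/4²) = 122.4 × 0.04861 = 5.950 eV.
λ = hc/ΔE = 1240 / 5.950 = 208 nm.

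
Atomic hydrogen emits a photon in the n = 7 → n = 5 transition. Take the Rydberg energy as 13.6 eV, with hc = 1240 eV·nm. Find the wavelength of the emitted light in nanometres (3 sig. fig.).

ΔE = 13.60 × (1/5² − 1/7²) = 13.60 × 0.01959 = 0.2664 eV.
λ = hc/ΔE = 1240 / 0.2664 = 4650 nm.

4650 nm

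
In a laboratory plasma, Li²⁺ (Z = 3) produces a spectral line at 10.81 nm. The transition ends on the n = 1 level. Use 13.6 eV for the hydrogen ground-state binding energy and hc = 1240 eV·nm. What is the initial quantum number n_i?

The photon energy is ΔE = hc/λ = 1240 / 10.81 = 114.7 eV.
With Z = 3, ΔE = 122.4 × (1/n_f² − 1/n_i²), so 1/n_f² − 1/n_i² = 0.9372.
With n_f = 1: 1/n_i² = 1/1 − 0.9372 = 0.06284, so n_i ≈ 3.99.

n_i = 4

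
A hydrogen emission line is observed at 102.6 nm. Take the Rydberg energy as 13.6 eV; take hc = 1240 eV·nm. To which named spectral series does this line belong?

ΔE = 1240/102.6 = 12.09 eV.
This matches 13.6 × (1/1² − 1/3²), so n_f = 1: the Lyman series.

Lyman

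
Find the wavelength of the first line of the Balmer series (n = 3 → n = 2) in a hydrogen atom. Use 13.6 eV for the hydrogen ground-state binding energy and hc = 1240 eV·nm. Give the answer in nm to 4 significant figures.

656.5 nm

The Balmer series terminates on n_f = 2; the first line has n_i = 2+1 = 3.
ΔE = 13.60 × (1/2² − 1/3²) = 1.889 eV.
λ = 1240 / 1.889 = 656.5 nm.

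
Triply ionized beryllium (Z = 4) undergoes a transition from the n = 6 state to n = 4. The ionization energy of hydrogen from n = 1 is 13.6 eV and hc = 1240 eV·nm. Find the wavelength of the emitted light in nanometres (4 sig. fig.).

For Z = 4 the level energies scale as Z², so the effective Rydberg energy is 13.6 × 16 = 217.6 eV.
ΔE = 217.6 × (1/4² − 1/6²) = 217.6 × 0.03472 = 7.556 eV.
λ = hc/ΔE = 1240 / 7.556 = 164.1 nm.

164.1 nm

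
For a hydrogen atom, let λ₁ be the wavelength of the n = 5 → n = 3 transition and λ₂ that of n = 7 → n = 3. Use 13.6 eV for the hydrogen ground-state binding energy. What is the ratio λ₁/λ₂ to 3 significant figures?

1.28

λ ∝ 1/ΔE ∝ 1/(1/n_f² − 1/n_i²), and the Z² and hc factors cancel in the ratio.
λ₁/λ₂ = (1/3² − 1/7²)/(1/3² − 1/5²) = 0.09070/0.07111 = 1.28.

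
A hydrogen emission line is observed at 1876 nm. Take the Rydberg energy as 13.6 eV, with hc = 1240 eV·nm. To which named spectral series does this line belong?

Paschen

ΔE = 1240/1876 = 0.6610 eV.
This matches 13.6 × (1/3² − 1/4²), so n_f = 3: the Paschen series.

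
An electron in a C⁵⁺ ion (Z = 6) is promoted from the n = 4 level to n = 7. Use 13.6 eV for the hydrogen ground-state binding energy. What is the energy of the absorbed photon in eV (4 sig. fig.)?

20.61 eV

The Bohr energies scale as Z², so for Z = 6: E_n = −489.6/n² eV.
E_7 = −489.6/49 = −9.992 eV and E_4 = −489.6/16 = −30.60 eV.
The photon energy is |E_7 − E_4| = 20.61 eV.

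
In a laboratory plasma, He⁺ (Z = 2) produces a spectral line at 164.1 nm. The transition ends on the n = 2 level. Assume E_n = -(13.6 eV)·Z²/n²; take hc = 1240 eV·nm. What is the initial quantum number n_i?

n_i = 3

The photon energy is ΔE = hc/λ = 1240 / 164.1 = 7.556 eV.
With Z = 2, ΔE = 54.40 × (1/n_f² − 1/n_i²), so 1/n_f² − 1/n_i² = 0.1389.
With n_f = 2: 1/n_i² = 1/4 − 0.1389 = 0.1111, so n_i ≈ 3.00.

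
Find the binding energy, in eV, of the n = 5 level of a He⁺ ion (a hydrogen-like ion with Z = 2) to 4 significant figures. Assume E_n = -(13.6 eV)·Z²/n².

E_n = −13.6 Z²/n² = −54.40/n² eV for Z = 2.
E_5 = −54.40/25 = −2.176 eV, so ionization (to E = 0) requires 2.176 eV.

2.176 eV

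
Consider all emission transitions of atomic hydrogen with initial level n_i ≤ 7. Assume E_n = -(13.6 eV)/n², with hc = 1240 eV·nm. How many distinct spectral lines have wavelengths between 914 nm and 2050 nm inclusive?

4

Enumerate all n_i → n_f pairs with 1 ≤ n_f < n_i ≤ 7 and compute λ = 1240 / [13.6·1·(1/n_f² − 1/n_i²)].
Lines falling in [914, 2050] nm: 7→3 (1005 nm), 6→3 (1094 nm), 5→3 (1282 nm), 4→3 (1876 nm).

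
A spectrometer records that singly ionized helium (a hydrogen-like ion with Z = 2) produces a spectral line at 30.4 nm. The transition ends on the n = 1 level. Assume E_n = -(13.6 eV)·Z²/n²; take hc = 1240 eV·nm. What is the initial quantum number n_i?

n_i = 2

The photon energy is ΔE = hc/λ = 1240 / 30.4 = 40.79 eV.
With Z = 2, ΔE = 54.40 × (1/n_f² − 1/n_i²), so 1/n_f² − 1/n_i² = 0.7498.
With n_f = 1: 1/n_i² = 1/1 − 0.7498 = 0.2502, so n_i ≈ 2.00.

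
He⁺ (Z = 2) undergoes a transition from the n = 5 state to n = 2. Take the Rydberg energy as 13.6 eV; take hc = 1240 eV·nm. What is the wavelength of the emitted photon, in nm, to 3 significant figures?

For Z = 2 the level energies scale as Z², so the effective Rydberg energy is 13.6 × 4 = 54.40 eV.
ΔE = 54.40 × (1/2² − 1/5²) = 54.40 × 0.2100 = 11.42 eV.
λ = hc/ΔE = 1240 / 11.42 = 109 nm.

109 nm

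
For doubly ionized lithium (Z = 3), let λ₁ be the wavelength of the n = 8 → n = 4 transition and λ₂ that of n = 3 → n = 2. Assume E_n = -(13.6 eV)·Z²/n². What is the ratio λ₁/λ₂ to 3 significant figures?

2.96

λ ∝ 1/ΔE ∝ 1/(1/n_f² − 1/n_i²), and the Z² and hc factors cancel in the ratio.
λ₁/λ₂ = (1/2² − 1/3²)/(1/4² − 1/8²) = 0.1389/0.04688 = 2.96.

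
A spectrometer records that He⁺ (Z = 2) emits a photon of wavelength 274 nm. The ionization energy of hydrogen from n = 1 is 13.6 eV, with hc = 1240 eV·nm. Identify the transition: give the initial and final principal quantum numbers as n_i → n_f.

The photon energy is ΔE = hc/λ = 1240 / 274 = 4.526 eV.
With Z = 2, ΔE = 54.40 × (1/n_f² − 1/n_i²), so 1/n_f² − 1/n_i² = 0.08319.
Trying n_f = 3 gives 1/n_i² = 0.02792, i.e. n_i ≈ 6; this pair matches.

n_i = 6, n_f = 3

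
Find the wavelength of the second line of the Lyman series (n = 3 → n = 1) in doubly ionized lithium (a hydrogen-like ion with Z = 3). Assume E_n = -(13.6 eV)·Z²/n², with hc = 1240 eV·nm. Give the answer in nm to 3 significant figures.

11.4 nm

The Lyman series terminates on n_f = 1; the second line has n_i = 1+2 = 3.
ΔE = 122.4 × (1/1² − 1/3²) = 108.8 eV.
λ = 1240 / 108.8 = 11.4 nm.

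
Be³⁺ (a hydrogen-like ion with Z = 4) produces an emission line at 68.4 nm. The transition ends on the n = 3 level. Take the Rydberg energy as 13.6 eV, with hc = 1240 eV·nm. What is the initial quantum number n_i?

n_i = 6

The photon energy is ΔE = hc/λ = 1240 / 68.4 = 18.13 eV.
With Z = 4, ΔE = 217.6 × (1/n_f² − 1/n_i²), so 1/n_f² − 1/n_i² = 0.08331.
With n_f = 3: 1/n_i² = 1/9 − 0.08331 = 0.02780, so n_i ≈ 6.00.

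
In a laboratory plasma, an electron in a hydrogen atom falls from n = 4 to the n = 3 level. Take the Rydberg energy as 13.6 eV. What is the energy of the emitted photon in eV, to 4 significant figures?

E_4 = −13.60/16 = −0.8500 eV and E_3 = −13.60/9 = −1.511 eV.
The photon energy is |E_4 − E_3| = 0.6611 eV.

0.6611 eV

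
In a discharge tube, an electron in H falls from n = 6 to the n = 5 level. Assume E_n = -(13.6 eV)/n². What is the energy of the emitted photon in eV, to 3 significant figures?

E_6 = −13.60/36 = −0.3778 eV and E_5 = −13.60/25 = −0.5440 eV.
The photon energy is |E_6 − E_5| = 0.166 eV.

0.166 eV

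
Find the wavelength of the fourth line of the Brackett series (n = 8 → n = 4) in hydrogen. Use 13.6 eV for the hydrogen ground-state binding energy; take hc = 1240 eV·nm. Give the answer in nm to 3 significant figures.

1950 nm

The Brackett series terminates on n_f = 4; the fourth line has n_i = 4+4 = 8.
ΔE = 13.60 × (1/4² − 1/8²) = 0.6375 eV.
λ = 1240 / 0.6375 = 1950 nm.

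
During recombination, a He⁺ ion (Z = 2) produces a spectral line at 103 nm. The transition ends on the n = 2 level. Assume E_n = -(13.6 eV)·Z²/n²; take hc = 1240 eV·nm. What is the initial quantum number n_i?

n_i = 6

The photon energy is ΔE = hc/λ = 1240 / 103 = 12.04 eV.
With Z = 2, ΔE = 54.40 × (1/n_f² − 1/n_i²), so 1/n_f² − 1/n_i² = 0.2213.
With n_f = 2: 1/n_i² = 1/4 − 0.2213 = 0.02870, so n_i ≈ 5.90.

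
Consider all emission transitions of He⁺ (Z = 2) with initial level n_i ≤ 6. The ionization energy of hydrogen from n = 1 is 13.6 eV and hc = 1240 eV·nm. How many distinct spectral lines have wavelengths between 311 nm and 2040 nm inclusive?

5

Enumerate all n_i → n_f pairs with 1 ≤ n_f < n_i ≤ 6 and compute λ = 1240 / [13.6·4·(1/n_f² − 1/n_i²)].
Lines falling in [311, 2040] nm: 5→3 (320.5 nm), 4→3 (468.9 nm), 6→4 (656.5 nm), 5→4 (1013 nm), 6→5 (1865 nm).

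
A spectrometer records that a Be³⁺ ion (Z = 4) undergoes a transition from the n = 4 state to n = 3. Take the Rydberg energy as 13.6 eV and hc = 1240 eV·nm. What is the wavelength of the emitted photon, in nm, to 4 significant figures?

For Z = 4 the level energies scale as Z², so the effective Rydberg energy is 13.6 × 16 = 217.6 eV.
ΔE = 217.6 × (1/3² − 1/4²) = 217.6 × 0.04861 = 10.58 eV.
λ = hc/ΔE = 1240 / 10.58 = 117.2 nm.

117.2 nm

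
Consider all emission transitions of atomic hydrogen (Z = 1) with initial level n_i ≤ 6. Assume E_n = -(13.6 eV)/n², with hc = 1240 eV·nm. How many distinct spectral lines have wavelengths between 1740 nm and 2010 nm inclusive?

1

Enumerate all n_i → n_f pairs with 1 ≤ n_f < n_i ≤ 6 and compute λ = 1240 / [13.6·1·(1/n_f² − 1/n_i²)].
Lines falling in [1740, 2010] nm: 4→3 (1876 nm).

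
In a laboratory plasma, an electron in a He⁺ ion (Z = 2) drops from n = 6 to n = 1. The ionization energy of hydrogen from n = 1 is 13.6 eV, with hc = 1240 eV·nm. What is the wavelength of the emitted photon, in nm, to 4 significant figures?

For Z = 2 the level energies scale as Z², so the effective Rydberg energy is 13.6 × 4 = 54.40 eV.
ΔE = 54.40 × (1/1² − 1/6²) = 54.40 × 0.9722 = 52.89 eV.
λ = hc/ΔE = 1240 / 52.89 = 23.45 nm.

23.45 nm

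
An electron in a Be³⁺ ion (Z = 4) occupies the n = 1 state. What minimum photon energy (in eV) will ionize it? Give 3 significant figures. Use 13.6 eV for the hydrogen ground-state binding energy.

218 eV

E_n = −13.6 Z²/n² = −217.6/n² eV for Z = 4.
E_1 = −217.6/1 = −218 eV, so ionization (to E = 0) requires 218 eV.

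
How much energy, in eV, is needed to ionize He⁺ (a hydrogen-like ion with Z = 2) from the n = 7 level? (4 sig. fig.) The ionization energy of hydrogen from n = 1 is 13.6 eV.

1.110 eV

E_n = −13.6 Z²/n² = −54.40/n² eV for Z = 2.
E_7 = −54.40/49 = −1.110 eV, so ionization (to E = 0) requires 1.110 eV.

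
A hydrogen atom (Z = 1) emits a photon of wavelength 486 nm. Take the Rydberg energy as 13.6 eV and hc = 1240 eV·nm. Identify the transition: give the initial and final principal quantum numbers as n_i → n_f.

n_i = 4, n_f = 2

The photon energy is ΔE = hc/λ = 1240 / 486 = 2.551 eV.
With Z = 1, ΔE = 13.60 × (1/n_f² − 1/n_i²), so 1/n_f² − 1/n_i² = 0.1876.
Trying n_f = 2 gives 1/n_i² = 0.06239, i.e. n_i ≈ 4; this pair matches.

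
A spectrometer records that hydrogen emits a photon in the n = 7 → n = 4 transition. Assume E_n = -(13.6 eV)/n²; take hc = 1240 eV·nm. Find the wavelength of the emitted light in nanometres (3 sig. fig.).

ΔE = 13.60 × (1/4² − 1/7²) = 13.60 × 0.04209 = 0.5724 eV.
λ = hc/ΔE = 1240 / 0.5724 = 2170 nm.
This line belongs to the Brackett series.

2170 nm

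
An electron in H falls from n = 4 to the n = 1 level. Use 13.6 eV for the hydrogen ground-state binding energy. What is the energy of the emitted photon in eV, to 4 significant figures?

12.75 eV

E_4 = −13.60/16 = −0.8500 eV and E_1 = −13.60/1 = −13.60 eV.
The photon energy is |E_4 − E_1| = 12.75 eV.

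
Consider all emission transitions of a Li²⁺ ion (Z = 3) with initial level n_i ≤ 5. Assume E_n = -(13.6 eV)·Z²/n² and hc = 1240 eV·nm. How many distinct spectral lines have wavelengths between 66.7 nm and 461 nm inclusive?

4

Enumerate all n_i → n_f pairs with 1 ≤ n_f < n_i ≤ 5 and compute λ = 1240 / [13.6·9·(1/n_f² − 1/n_i²)].
Lines falling in [66.7, 461] nm: 3→2 (72.94 nm), 5→3 (142.5 nm), 4→3 (208.4 nm), 5→4 (450.3 nm).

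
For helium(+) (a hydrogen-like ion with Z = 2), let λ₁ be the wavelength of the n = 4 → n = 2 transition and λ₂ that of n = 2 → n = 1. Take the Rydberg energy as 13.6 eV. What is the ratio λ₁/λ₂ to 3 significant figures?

4.00

λ ∝ 1/ΔE ∝ 1/(1/n_f² − 1/n_i²), and the Z² and hc factors cancel in the ratio.
λ₁/λ₂ = (1/1² − 1/2²)/(1/2² − 1/4²) = 0.7500/0.1875 = 4.00.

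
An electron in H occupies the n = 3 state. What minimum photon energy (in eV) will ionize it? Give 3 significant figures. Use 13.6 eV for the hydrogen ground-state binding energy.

1.51 eV

E_3 = −13.60/9 = −1.51 eV, so ionization (to E = 0) requires 1.51 eV.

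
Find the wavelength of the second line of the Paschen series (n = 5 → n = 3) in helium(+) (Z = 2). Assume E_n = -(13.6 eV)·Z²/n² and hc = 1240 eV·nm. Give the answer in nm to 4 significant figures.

320.5 nm

The Paschen series terminates on n_f = 3; the second line has n_i = 3+2 = 5.
ΔE = 54.40 × (1/3² − 1/5²) = 3.868 eV.
λ = 1240 / 3.868 = 320.5 nm.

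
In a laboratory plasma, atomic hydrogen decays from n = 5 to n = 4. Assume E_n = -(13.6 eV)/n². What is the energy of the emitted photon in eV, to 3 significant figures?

E_5 = −13.60/25 = −0.5440 eV and E_4 = −13.60/16 = −0.8500 eV.
The photon energy is |E_5 − E_4| = 0.306 eV.

0.306 eV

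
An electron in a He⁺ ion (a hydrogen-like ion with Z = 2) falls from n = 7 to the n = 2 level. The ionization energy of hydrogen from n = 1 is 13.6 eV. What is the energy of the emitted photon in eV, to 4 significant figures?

12.49 eV

The Bohr energies scale as Z², so for Z = 2: E_n = −54.40/n² eV.
E_7 = −54.40/49 = −1.110 eV and E_2 = −54.40/4 = −13.60 eV.
The photon energy is |E_7 − E_2| = 12.49 eV.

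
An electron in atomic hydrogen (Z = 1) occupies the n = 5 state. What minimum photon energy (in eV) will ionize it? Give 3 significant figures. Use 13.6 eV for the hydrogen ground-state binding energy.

0.544 eV

E_5 = −13.60/25 = −0.544 eV, so ionization (to E = 0) requires 0.544 eV.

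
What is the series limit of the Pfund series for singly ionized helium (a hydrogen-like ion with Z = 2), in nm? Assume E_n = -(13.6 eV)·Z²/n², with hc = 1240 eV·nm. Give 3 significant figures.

The Pfund series has lower level n_f = 5; the series limit corresponds to n_i → ∞.
ΔE_max = 13.6 × 4 / 5² = 2.176 eV.
λ_min = 1240 / 2.176 = 570 nm.

570 nm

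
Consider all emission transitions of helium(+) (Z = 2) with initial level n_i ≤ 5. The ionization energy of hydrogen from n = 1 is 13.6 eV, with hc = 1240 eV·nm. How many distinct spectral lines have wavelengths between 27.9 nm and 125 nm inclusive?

Enumerate all n_i → n_f pairs with 1 ≤ n_f < n_i ≤ 5 and compute λ = 1240 / [13.6·4·(1/n_f² − 1/n_i²)].
Lines falling in [27.9, 125] nm: 2→1 (30.39 nm), 5→2 (108.5 nm), 4→2 (121.6 nm).

3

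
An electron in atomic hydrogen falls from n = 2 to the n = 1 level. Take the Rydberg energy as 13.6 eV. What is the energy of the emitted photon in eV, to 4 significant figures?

10.20 eV

E_2 = −13.60/4 = −3.400 eV and E_1 = −13.60/1 = −13.60 eV.
The photon energy is |E_2 − E_1| = 10.20 eV.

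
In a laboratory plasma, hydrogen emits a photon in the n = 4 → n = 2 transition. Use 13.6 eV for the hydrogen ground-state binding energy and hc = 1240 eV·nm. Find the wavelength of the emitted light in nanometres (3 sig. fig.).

486 nm

ΔE = 13.60 × (1/2² − 1/4²) = 13.60 × 0.1875 = 2.550 eV.
λ = hc/ΔE = 1240 / 2.550 = 486 nm.
This line belongs to the Balmer series.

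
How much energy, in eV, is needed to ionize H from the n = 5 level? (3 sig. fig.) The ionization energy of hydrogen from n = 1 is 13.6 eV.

E_5 = −13.60/25 = −0.544 eV, so ionization (to E = 0) requires 0.544 eV.

0.544 eV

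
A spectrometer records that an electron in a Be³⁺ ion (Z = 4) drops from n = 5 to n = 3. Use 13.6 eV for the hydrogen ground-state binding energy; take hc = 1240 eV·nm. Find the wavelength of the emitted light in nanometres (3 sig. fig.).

For Z = 4 the level energies scale as Z², so the effective Rydberg energy is 13.6 × 16 = 217.6 eV.
ΔE = 217.6 × (1/3² − 1/5²) = 217.6 × 0.07111 = 15.47 eV.
λ = hc/ΔE = 1240 / 15.47 = 80.1 nm.

80.1 nm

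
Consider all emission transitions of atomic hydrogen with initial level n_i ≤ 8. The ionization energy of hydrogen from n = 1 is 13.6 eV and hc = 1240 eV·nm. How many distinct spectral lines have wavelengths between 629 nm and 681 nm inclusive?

1

Enumerate all n_i → n_f pairs with 1 ≤ n_f < n_i ≤ 8 and compute λ = 1240 / [13.6·1·(1/n_f² − 1/n_i²)].
Lines falling in [629, 681] nm: 3→2 (656.5 nm).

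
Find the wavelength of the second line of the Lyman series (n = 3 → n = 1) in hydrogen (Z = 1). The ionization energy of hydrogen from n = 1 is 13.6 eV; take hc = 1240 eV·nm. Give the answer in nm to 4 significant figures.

The Lyman series terminates on n_f = 1; the second line has n_i = 1+2 = 3.
ΔE = 13.60 × (1/1² − 1/3²) = 12.09 eV.
λ = 1240 / 12.09 = 102.6 nm.

102.6 nm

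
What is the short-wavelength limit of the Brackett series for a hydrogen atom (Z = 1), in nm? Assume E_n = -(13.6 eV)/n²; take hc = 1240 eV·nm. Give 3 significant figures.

The Brackett series has lower level n_f = 4; the series limit corresponds to n_i → ∞.
ΔE_max = 13.6 × 1 / 4² = 0.8500 eV.
λ_min = 1240 / 0.8500 = 1460 nm.

1460 nm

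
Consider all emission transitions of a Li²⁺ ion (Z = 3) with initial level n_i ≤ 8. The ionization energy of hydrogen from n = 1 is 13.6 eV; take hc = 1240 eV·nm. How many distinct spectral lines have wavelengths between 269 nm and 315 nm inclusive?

Enumerate all n_i → n_f pairs with 1 ≤ n_f < n_i ≤ 8 and compute λ = 1240 / [13.6·9·(1/n_f² − 1/n_i²)].
Lines falling in [269, 315] nm: 6→4 (291.8 nm).

1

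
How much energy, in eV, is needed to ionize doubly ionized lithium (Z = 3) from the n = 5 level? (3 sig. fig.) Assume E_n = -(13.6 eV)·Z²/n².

4.90 eV

E_n = −13.6 Z²/n² = −122.4/n² eV for Z = 3.
E_5 = −122.4/25 = −4.90 eV, so ionization (to E = 0) requires 4.90 eV.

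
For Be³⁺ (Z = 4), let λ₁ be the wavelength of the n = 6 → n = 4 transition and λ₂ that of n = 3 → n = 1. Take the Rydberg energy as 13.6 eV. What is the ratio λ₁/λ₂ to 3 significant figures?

25.6

λ ∝ 1/ΔE ∝ 1/(1/n_f² − 1/n_i²), and the Z² and hc factors cancel in the ratio.
λ₁/λ₂ = (1/1² − 1/3²)/(1/4² − 1/6²) = 0.8889/0.03472 = 25.6.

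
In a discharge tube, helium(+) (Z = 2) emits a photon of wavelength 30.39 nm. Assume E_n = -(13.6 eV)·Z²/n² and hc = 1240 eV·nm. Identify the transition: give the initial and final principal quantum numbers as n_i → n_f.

n_i = 2, n_f = 1

The photon energy is ΔE = hc/λ = 1240 / 30.39 = 40.80 eV.
With Z = 2, ΔE = 54.40 × (1/n_f² − 1/n_i²), so 1/n_f² − 1/n_i² = 0.7501.
Trying n_f = 1 gives 1/n_i² = 0.2499, i.e. n_i ≈ 2; this pair matches.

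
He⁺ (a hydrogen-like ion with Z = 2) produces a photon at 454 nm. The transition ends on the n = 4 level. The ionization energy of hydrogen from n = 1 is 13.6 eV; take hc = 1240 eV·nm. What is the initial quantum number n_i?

n_i = 9

The photon energy is ΔE = hc/λ = 1240 / 454 = 2.731 eV.
With Z = 2, ΔE = 54.40 × (1/n_f² − 1/n_i²), so 1/n_f² − 1/n_i² = 0.05021.
With n_f = 4: 1/n_i² = 1/16 − 0.05021 = 0.01229, so n_i ≈ 9.02.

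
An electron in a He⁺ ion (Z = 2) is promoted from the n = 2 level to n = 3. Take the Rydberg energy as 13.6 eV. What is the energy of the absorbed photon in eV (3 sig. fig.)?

The Bohr energies scale as Z², so for Z = 2: E_n = −54.40/n² eV.
E_3 = −54.40/9 = −6.044 eV and E_2 = −54.40/4 = −13.60 eV.
The photon energy is |E_3 − E_2| = 7.56 eV.

7.56 eV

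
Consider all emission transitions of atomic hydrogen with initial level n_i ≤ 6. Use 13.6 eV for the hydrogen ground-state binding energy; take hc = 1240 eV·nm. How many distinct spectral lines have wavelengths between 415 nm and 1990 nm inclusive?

Enumerate all n_i → n_f pairs with 1 ≤ n_f < n_i ≤ 6 and compute λ = 1240 / [13.6·1·(1/n_f² − 1/n_i²)].
Lines falling in [415, 1990] nm: 5→2 (434.2 nm), 4→2 (486.3 nm), 3→2 (656.5 nm), 6→3 (1094 nm), 5→3 (1282 nm), 4→3 (1876 nm).

6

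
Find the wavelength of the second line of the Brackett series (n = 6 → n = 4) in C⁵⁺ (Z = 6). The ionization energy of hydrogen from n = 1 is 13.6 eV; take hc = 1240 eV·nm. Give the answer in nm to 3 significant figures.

The Brackett series terminates on n_f = 4; the second line has n_i = 4+2 = 6.
ΔE = 489.6 × (1/4² − 1/6²) = 17.00 eV.
λ = 1240 / 17.00 = 72.9 nm.

72.9 nm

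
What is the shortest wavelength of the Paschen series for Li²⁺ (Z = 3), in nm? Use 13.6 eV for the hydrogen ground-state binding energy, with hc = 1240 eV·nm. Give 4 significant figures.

91.18 nm

The Paschen series has lower level n_f = 3; the series limit corresponds to n_i → ∞.
ΔE_max = 13.6 × 9 / 3² = 13.60 eV.
λ_min = 1240 / 13.60 = 91.18 nm.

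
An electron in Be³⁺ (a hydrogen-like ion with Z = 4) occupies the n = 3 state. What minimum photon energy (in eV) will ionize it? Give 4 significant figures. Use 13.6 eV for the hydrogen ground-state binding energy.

24.18 eV

E_n = −13.6 Z²/n² = −217.6/n² eV for Z = 4.
E_3 = −217.6/9 = −24.18 eV, so ionization (to E = 0) requires 24.18 eV.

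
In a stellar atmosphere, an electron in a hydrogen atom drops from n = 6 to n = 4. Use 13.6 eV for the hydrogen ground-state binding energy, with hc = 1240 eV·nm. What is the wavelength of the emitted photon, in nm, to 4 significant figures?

2626 nm

ΔE = 13.60 × (1/4² − 1/6²) = 13.60 × 0.03472 = 0.4722 eV.
λ = hc/ΔE = 1240 / 0.4722 = 2626 nm.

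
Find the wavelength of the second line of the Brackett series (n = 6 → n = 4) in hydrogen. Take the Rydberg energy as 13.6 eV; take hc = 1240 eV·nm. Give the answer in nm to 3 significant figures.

2630 nm

The Brackett series terminates on n_f = 4; the second line has n_i = 4+2 = 6.
ΔE = 13.60 × (1/4² − 1/6²) = 0.4722 eV.
λ = 1240 / 0.4722 = 2630 nm.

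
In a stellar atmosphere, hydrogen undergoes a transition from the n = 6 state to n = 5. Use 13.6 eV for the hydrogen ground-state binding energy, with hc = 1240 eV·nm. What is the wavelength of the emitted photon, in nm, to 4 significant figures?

7460 nm

ΔE = 13.60 × (1/5² − 1/6²) = 13.60 × 0.01222 = 0.1662 eV.
λ = hc/ΔE = 1240 / 0.1662 = 7460 nm.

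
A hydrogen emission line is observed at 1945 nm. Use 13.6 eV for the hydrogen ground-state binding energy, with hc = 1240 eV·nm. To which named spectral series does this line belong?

Brackett

ΔE = 1240/1945 = 0.6375 eV.
This matches 13.6 × (1/4² − 1/8²), so n_f = 4: the Brackett series.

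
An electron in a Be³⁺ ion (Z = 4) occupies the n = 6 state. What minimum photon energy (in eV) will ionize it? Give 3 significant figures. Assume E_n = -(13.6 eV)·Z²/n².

E_n = −13.6 Z²/n² = −217.6/n² eV for Z = 4.
E_6 = −217.6/36 = −6.04 eV, so ionization (to E = 0) requires 6.04 eV.

6.04 eV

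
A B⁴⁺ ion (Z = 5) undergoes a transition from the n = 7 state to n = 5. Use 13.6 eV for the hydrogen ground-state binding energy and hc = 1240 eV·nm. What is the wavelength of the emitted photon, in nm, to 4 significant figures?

For Z = 5 the level energies scale as Z², so the effective Rydberg energy is 13.6 × 25 = 340.0 eV.
ΔE = 340.0 × (1/5² − 1/7²) = 340.0 × 0.01959 = 6.661 eV.
λ = hc/ΔE = 1240 / 6.661 = 186.2 nm.

186.2 nm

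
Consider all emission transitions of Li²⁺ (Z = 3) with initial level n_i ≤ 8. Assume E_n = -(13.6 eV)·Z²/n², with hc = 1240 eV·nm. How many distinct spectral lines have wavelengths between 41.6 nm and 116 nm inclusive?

Enumerate all n_i → n_f pairs with 1 ≤ n_f < n_i ≤ 8 and compute λ = 1240 / [13.6·9·(1/n_f² − 1/n_i²)].
Lines falling in [41.6, 116] nm: 8→2 (43.22 nm), 7→2 (44.12 nm), 6→2 (45.59 nm), 5→2 (48.24 nm), 4→2 (54.03 nm), 3→2 (72.94 nm), 8→3 (106.1 nm), 7→3 (111.7 nm).

8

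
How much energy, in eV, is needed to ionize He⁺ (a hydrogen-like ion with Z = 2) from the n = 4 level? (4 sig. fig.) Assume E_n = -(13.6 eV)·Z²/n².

3.400 eV

E_n = −13.6 Z²/n² = −54.40/n² eV for Z = 2.
E_4 = −54.40/16 = −3.400 eV, so ionization (to E = 0) requires 3.400 eV.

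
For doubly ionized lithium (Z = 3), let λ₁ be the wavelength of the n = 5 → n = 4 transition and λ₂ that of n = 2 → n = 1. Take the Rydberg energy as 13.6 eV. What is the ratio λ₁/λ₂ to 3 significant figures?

λ ∝ 1/ΔE ∝ 1/(1/n_f² − 1/n_i²), and the Z² and hc factors cancel in the ratio.
λ₁/λ₂ = (1/1² − 1/2²)/(1/4² − 1/5²) = 0.7500/0.02250 = 33.3.

33.3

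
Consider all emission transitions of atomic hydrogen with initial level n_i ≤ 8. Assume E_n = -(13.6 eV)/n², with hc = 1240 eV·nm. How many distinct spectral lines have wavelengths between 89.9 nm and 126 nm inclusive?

7

Enumerate all n_i → n_f pairs with 1 ≤ n_f < n_i ≤ 8 and compute λ = 1240 / [13.6·1·(1/n_f² − 1/n_i²)].
Lines falling in [89.9, 126] nm: 8→1 (92.62 nm), 7→1 (93.08 nm), 6→1 (93.78 nm), 5→1 (94.98 nm), 4→1 (97.25 nm), 3→1 (102.6 nm), 2→1 (121.6 nm).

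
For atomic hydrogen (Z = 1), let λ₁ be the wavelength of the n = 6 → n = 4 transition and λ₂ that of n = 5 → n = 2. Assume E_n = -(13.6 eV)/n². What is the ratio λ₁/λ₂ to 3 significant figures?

λ ∝ 1/ΔE ∝ 1/(1/n_f² − 1/n_i²), and the Z² and hc factors cancel in the ratio.
λ₁/λ₂ = (1/2² − 1/5²)/(1/4² − 1/6²) = 0.2100/0.03472 = 6.05.

6.05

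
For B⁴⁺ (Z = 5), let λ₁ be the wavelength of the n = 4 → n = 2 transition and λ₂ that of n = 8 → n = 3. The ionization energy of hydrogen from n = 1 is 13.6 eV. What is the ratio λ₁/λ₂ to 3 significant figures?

λ ∝ 1/ΔE ∝ 1/(1/n_f² − 1/n_i²), and the Z² and hc factors cancel in the ratio.
λ₁/λ₂ = (1/3² − 1/8²)/(1/2² − 1/4²) = 0.09549/0.1875 = 0.509.

0.509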